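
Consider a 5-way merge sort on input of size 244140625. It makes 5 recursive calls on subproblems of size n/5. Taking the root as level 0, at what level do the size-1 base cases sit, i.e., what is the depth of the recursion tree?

For divide and conquer with division factor 5:

Problem sizes at each level:
Level 0: 244140625
Level 1: 48828125
Level 2: 9765625
Level 3: 1953125
Level 4: 390625
Level 5: 78125
Level 6: 15625
Level 7: 3125
Level 8: 625
Level 9: 125
Level 10: 25
Level 11: 5
Level 12: 1

The root is level 0 and the size-1 base case is level 12 (the tree spans levels 0 through 12, i.e. 13 levels counting the root), so the depth is the number of divisions: log_5(244140625) = 12

The recursion tree depth is log_5(244140625) = 12. At each level, the problem size is divided by 5, so it takes 12 divisions to reduce to a base case of size 1. The algorithm makes 5 recursive calls at each level.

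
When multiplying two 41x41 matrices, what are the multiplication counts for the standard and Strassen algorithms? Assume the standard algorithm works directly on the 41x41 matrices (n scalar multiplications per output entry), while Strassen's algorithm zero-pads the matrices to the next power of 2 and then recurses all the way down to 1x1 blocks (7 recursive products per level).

Matrix multiplication for 41x41 matrices:

Strassen's algorithm requires power-of-2 dimensions. Pad 41x41 to 64x64 (next power of 2).

Standard algorithm: 41^3 = 68921 multiplications
Strassen's algorithm: 7^(log2(64)) = 7^6 = 117649 multiplications
Difference: 68921 - 117649 = -48728 (Strassen uses MORE here due to padding overhead — for small or just-over-power-of-2 n, padding can outweigh the per-level savings)

Standard: 68921 multiplications (41^3). Strassen: 117649 multiplications (7^6, after padding to 64x64). Strassen reduces 8 recursive multiplications to 7 at each level.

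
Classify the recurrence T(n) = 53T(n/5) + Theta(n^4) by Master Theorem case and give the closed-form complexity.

Master Theorem for T(n) = 53T(n/5) + O(n^4):

a = 53, b = 5, c = 4
log_b(a) = log_5(53) = 2.4669

Case 3: c = 4 > log_5(53) = 2.4669
T(n) = O(n^4) = O(n^4)

For T(n) = 53T(n/5) + O(n^4): log_5(53) = 2.4669. This is Case 3 of the Master Theorem (c > log_b(a), work dominated by root), giving O(n^4).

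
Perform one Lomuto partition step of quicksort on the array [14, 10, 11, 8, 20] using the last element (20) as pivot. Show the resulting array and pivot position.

Lomuto partition with pivot = 20:

Initial array: [14, 10, 11, 8, 20]

arr[0]=14 <= 20: swap with position 0, array becomes [14, 10, 11, 8, 20]
arr[1]=10 <= 20: swap with position 1, array becomes [14, 10, 11, 8, 20]
arr[2]=11 <= 20: swap with position 2, array becomes [14, 10, 11, 8, 20]
arr[3]=8 <= 20: swap with position 3, array becomes [14, 10, 11, 8, 20]

Place pivot at position 4: [14, 10, 11, 8, 20]
Pivot position: 4

After partitioning with pivot 20, the array becomes [14, 10, 11, 8, 20]. The pivot is placed at index 4. All elements to the left of the pivot are <= 20, and all elements to the right are > 20.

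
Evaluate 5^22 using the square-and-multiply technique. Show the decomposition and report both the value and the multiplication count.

Computing 5^22 by squaring (build up from 5^1; each line after the first costs one multiplication):

5^1 = 5
5^2 = (5^1)^2 = 5^2 = 25
5^4 = (5^2)^2 = 25^2 = 625
5^5 = 5 * 5^4 = 5 * 625 = 3125
5^10 = (5^5)^2 = 3125^2 = 9765625
5^11 = 5 * 5^10 = 5 * 9765625 = 48828125
5^22 = (5^11)^2 = 48828125^2 = 2384185791015625

Result: 2384185791015625
Multiplications needed: 6 (6 lines after 5^1)

5^22 = 2384185791015625. Using exponentiation by squaring, this requires 6 multiplications. The key idea: if the exponent is even, square the half-power; if odd, multiply by the base once.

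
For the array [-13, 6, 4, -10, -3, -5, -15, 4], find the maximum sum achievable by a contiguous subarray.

Using Kadane's algorithm on [-13, 6, 4, -10, -3, -5, -15, 4]:

Scanning through the array:
Position 1 (value 6): max_ending_here = 6, max_so_far = 6
Position 2 (value 4): max_ending_here = 10, max_so_far = 10
Position 3 (value -10): max_ending_here = 0, max_so_far = 10
Position 4 (value -3): max_ending_here = -3, max_so_far = 10
Position 5 (value -5): max_ending_here = -5, max_so_far = 10
Position 6 (value -15): max_ending_here = -15, max_so_far = 10
Position 7 (value 4): max_ending_here = 4, max_so_far = 10

Maximum subarray: [6, 4]
Maximum sum: 10

The maximum subarray is [6, 4] with sum 10. This subarray runs from index 1 to index 2.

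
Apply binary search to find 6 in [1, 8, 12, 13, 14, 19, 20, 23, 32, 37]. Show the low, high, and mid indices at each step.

Binary search for 6 in [1, 8, 12, 13, 14, 19, 20, 23, 32, 37]:

lo=0, hi=9, mid=4, arr[mid]=14 -> 14 > 6, search left half
lo=0, hi=3, mid=1, arr[mid]=8 -> 8 > 6, search left half
lo=0, hi=0, mid=0, arr[mid]=1 -> 1 < 6, search right half
lo=1 > hi=0, target 6 not found

Binary search determines that 6 is not in the array after 3 comparisons. The search space was exhausted without finding the target.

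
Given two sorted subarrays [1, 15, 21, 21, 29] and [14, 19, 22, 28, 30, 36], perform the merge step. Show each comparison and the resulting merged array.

Merging process:

Compare 1 vs 14: take 1 from left. Merged: [1]
Compare 15 vs 14: take 14 from right. Merged: [1, 14]
Compare 15 vs 19: take 15 from left. Merged: [1, 14, 15]
Compare 21 vs 19: take 19 from right. Merged: [1, 14, 15, 19]
Compare 21 vs 22: take 21 from left. Merged: [1, 14, 15, 19, 21]
Compare 21 vs 22: take 21 from left. Merged: [1, 14, 15, 19, 21, 21]
Compare 29 vs 22: take 22 from right. Merged: [1, 14, 15, 19, 21, 21, 22]
Compare 29 vs 28: take 28 from right. Merged: [1, 14, 15, 19, 21, 21, 22, 28]
Compare 29 vs 30: take 29 from left. Merged: [1, 14, 15, 19, 21, 21, 22, 28, 29]
Append remaining from right: [30, 36]. Merged: [1, 14, 15, 19, 21, 21, 22, 28, 29, 30, 36]

Final merged array: [1, 14, 15, 19, 21, 21, 22, 28, 29, 30, 36]
Total comparisons: 9

The merged array is [1, 14, 15, 19, 21, 21, 22, 28, 29, 30, 36], requiring 9 comparisons. The merge step runs in O(n) time where n is the total number of elements.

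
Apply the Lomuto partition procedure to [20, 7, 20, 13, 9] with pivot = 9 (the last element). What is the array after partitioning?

Lomuto partition with pivot = 9:

Initial array: [20, 7, 20, 13, 9]

arr[0]=20 > 9: no swap
arr[1]=7 <= 9: swap with position 0, array becomes [7, 20, 20, 13, 9]
arr[2]=20 > 9: no swap
arr[3]=13 > 9: no swap

Place pivot at position 1: [7, 9, 20, 13, 20]
Pivot position: 1

After partitioning with pivot 9, the array becomes [7, 9, 20, 13, 20]. The pivot is placed at index 1. All elements to the left of the pivot are <= 9, and all elements to the right are > 9.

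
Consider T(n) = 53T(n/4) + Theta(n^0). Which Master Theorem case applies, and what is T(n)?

Master Theorem for T(n) = 53T(n/4) + O(n^0):

a = 53, b = 4, c = 0
log_b(a) = log_4(53) = 2.8640

Case 1: c = 0 < log_4(53) = 2.8640
T(n) = O(n^(log_4 53))

For T(n) = 53T(n/4) + O(n^0): log_4(53) = 2.8640. This is Case 1 of the Master Theorem (c < log_b(a), work dominated by leaves), giving O(n^(log_4 53)).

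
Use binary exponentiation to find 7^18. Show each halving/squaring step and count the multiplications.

Computing 7^18 by squaring (build up from 7^1; each line after the first costs one multiplication):

7^1 = 7
7^2 = (7^1)^2 = 7^2 = 49
7^4 = (7^2)^2 = 49^2 = 2401
7^8 = (7^4)^2 = 2401^2 = 5764801
7^9 = 7 * 7^8 = 7 * 5764801 = 40353607
7^18 = (7^9)^2 = 40353607^2 = 1628413597910449

Result: 1628413597910449
Multiplications needed: 5 (5 lines after 7^1)

7^18 = 1628413597910449. Using exponentiation by squaring, this requires 5 multiplications. The key idea: if the exponent is even, square the half-power; if odd, multiply by the base once.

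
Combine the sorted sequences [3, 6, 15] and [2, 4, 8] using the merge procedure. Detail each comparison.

Merging process:

Compare 3 vs 2: take 2 from right. Merged: [2]
Compare 3 vs 4: take 3 from left. Merged: [2, 3]
Compare 6 vs 4: take 4 from right. Merged: [2, 3, 4]
Compare 6 vs 8: take 6 from left. Merged: [2, 3, 4, 6]
Compare 15 vs 8: take 8 from right. Merged: [2, 3, 4, 6, 8]
Append remaining from left: [15]. Merged: [2, 3, 4, 6, 8, 15]

Final merged array: [2, 3, 4, 6, 8, 15]
Total comparisons: 5

The merged array is [2, 3, 4, 6, 8, 15], requiring 5 comparisons. The merge step runs in O(n) time where n is the total number of elements.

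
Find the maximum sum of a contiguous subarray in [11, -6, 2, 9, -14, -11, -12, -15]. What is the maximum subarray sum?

Using Kadane's algorithm on [11, -6, 2, 9, -14, -11, -12, -15]:

Scanning through the array:
Position 1 (value -6): max_ending_here = 5, max_so_far = 11
Position 2 (value 2): max_ending_here = 7, max_so_far = 11
Position 3 (value 9): max_ending_here = 16, max_so_far = 16
Position 4 (value -14): max_ending_here = 2, max_so_far = 16
Position 5 (value -11): max_ending_here = -9, max_so_far = 16
Position 6 (value -12): max_ending_here = -12, max_so_far = 16
Position 7 (value -15): max_ending_here = -15, max_so_far = 16

Maximum subarray: [11, -6, 2, 9]
Maximum sum: 16

The maximum subarray is [11, -6, 2, 9] with sum 16. This subarray runs from index 0 to index 3.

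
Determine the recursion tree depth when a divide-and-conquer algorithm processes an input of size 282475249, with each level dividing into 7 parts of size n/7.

For divide and conquer with division factor 7:

Problem sizes at each level:
Level 0: 282475249
Level 1: 40353607
Level 2: 5764801
Level 3: 823543
Level 4: 117649
Level 5: 16807
Level 6: 2401
Level 7: 343
Level 8: 49
Level 9: 7
Level 10: 1

The root is level 0 and the size-1 base case is level 10 (the tree spans levels 0 through 10, i.e. 11 levels counting the root), so the depth is the number of divisions: log_7(282475249) = 10

The recursion tree depth is log_7(282475249) = 10. At each level, the problem size is divided by 7, so it takes 10 divisions to reduce to a base case of size 1. The algorithm makes 7 recursive calls at each level.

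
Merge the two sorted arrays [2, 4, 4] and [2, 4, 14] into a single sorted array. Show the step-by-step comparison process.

Merging process:

Compare 2 vs 2: take 2 from left. Merged: [2]
Compare 4 vs 2: take 2 from right. Merged: [2, 2]
Compare 4 vs 4: take 4 from left. Merged: [2, 2, 4]
Compare 4 vs 4: take 4 from left. Merged: [2, 2, 4, 4]
Append remaining from right: [4, 14]. Merged: [2, 2, 4, 4, 4, 14]

Final merged array: [2, 2, 4, 4, 4, 14]
Total comparisons: 4

The merged array is [2, 2, 4, 4, 4, 14], requiring 4 comparisons. The merge step runs in O(n) time where n is the total number of elements.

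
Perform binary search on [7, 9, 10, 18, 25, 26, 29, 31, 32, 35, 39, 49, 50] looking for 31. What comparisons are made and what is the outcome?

Binary search for 31 in [7, 9, 10, 18, 25, 26, 29, 31, 32, 35, 39, 49, 50]:

lo=0, hi=12, mid=6, arr[mid]=29 -> 29 < 31, search right half
lo=7, hi=12, mid=9, arr[mid]=35 -> 35 > 31, search left half
lo=7, hi=8, mid=7, arr[mid]=31 -> Found target at index 7!

Binary search finds 31 at index 7 after 3 comparisons. The search repeatedly halves the search space by comparing with the middle element.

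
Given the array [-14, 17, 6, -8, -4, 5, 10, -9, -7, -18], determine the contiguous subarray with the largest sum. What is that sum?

Using Kadane's algorithm on [-14, 17, 6, -8, -4, 5, 10, -9, -7, -18]:

Scanning through the array:
Position 1 (value 17): max_ending_here = 17, max_so_far = 17
Position 2 (value 6): max_ending_here = 23, max_so_far = 23
Position 3 (value -8): max_ending_here = 15, max_so_far = 23
Position 4 (value -4): max_ending_here = 11, max_so_far = 23
Position 5 (value 5): max_ending_here = 16, max_so_far = 23
Position 6 (value 10): max_ending_here = 26, max_so_far = 26
Position 7 (value -9): max_ending_here = 17, max_so_far = 26
Position 8 (value -7): max_ending_here = 10, max_so_far = 26
Position 9 (value -18): max_ending_here = -8, max_so_far = 26

Maximum subarray: [17, 6, -8, -4, 5, 10]
Maximum sum: 26

The maximum subarray is [17, 6, -8, -4, 5, 10] with sum 26. This subarray runs from index 1 to index 6.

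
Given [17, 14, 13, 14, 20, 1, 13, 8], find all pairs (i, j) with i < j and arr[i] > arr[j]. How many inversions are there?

Finding inversions in [17, 14, 13, 14, 20, 1, 13, 8]:

(0, 1): arr[0]=17 > arr[1]=14
(0, 2): arr[0]=17 > arr[2]=13
(0, 3): arr[0]=17 > arr[3]=14
(0, 5): arr[0]=17 > arr[5]=1
(0, 6): arr[0]=17 > arr[6]=13
(0, 7): arr[0]=17 > arr[7]=8
(1, 2): arr[1]=14 > arr[2]=13
(1, 5): arr[1]=14 > arr[5]=1
(1, 6): arr[1]=14 > arr[6]=13
(1, 7): arr[1]=14 > arr[7]=8
(2, 5): arr[2]=13 > arr[5]=1
(2, 7): arr[2]=13 > arr[7]=8
(3, 5): arr[3]=14 > arr[5]=1
(3, 6): arr[3]=14 > arr[6]=13
(3, 7): arr[3]=14 > arr[7]=8
(4, 5): arr[4]=20 > arr[5]=1
(4, 6): arr[4]=20 > arr[6]=13
(4, 7): arr[4]=20 > arr[7]=8
(6, 7): arr[6]=13 > arr[7]=8

Total inversions: 19

The array has 19 inversion(s): (0,1), (0,2), (0,3), (0,5), (0,6), (0,7), (1,2), (1,5), (1,6), (1,7), (2,5), (2,7), (3,5), (3,6), (3,7), (4,5), (4,6), (4,7), (6,7). Each pair (i,j) satisfies i < j and arr[i] > arr[j].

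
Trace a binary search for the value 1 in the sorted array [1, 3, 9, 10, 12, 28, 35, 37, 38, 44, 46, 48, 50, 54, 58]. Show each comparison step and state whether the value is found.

Binary search for 1 in [1, 3, 9, 10, 12, 28, 35, 37, 38, 44, 46, 48, 50, 54, 58]:

lo=0, hi=14, mid=7, arr[mid]=37 -> 37 > 1, search left half
lo=0, hi=6, mid=3, arr[mid]=10 -> 10 > 1, search left half
lo=0, hi=2, mid=1, arr[mid]=3 -> 3 > 1, search left half
lo=0, hi=0, mid=0, arr[mid]=1 -> Found target at index 0!

Binary search finds 1 at index 0 after 4 comparisons. The search repeatedly halves the search space by comparing with the middle element.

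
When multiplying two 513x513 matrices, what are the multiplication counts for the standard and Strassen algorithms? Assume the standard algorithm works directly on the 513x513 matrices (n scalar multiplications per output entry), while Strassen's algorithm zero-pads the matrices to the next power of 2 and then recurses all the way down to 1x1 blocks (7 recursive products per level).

Matrix multiplication for 513x513 matrices:

Strassen's algorithm requires power-of-2 dimensions. Pad 513x513 to 1024x1024 (next power of 2).

Standard algorithm: 513^3 = 135005697 multiplications
Strassen's algorithm: 7^(log2(1024)) = 7^10 = 282475249 multiplications
Difference: 135005697 - 282475249 = -147469552 (Strassen uses MORE here due to padding overhead — for small or just-over-power-of-2 n, padding can outweigh the per-level savings)

Standard: 135005697 multiplications (513^3). Strassen: 282475249 multiplications (7^10, after padding to 1024x1024). Strassen reduces 8 recursive multiplications to 7 at each level.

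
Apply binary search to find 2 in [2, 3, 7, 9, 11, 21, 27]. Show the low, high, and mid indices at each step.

Binary search for 2 in [2, 3, 7, 9, 11, 21, 27]:

lo=0, hi=6, mid=3, arr[mid]=9 -> 9 > 2, search left half
lo=0, hi=2, mid=1, arr[mid]=3 -> 3 > 2, search left half
lo=0, hi=0, mid=0, arr[mid]=2 -> Found target at index 0!

Binary search finds 2 at index 0 after 3 comparisons. The search repeatedly halves the search space by comparing with the middle element.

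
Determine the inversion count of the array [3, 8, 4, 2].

Finding inversions in [3, 8, 4, 2]:

(0, 3): arr[0]=3 > arr[3]=2
(1, 2): arr[1]=8 > arr[2]=4
(1, 3): arr[1]=8 > arr[3]=2
(2, 3): arr[2]=4 > arr[3]=2

Total inversions: 4

The array has 4 inversion(s): (0,3), (1,2), (1,3), (2,3). Each pair (i,j) satisfies i < j and arr[i] > arr[j].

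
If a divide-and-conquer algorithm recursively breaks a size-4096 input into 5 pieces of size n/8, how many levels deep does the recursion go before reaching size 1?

For divide and conquer with division factor 8:

Problem sizes at each level:
Level 0: 4096
Level 1: 512
Level 2: 64
Level 3: 8
Level 4: 1

The root is level 0 and the size-1 base case is level 4 (the tree spans levels 0 through 4, i.e. 5 levels counting the root), so the depth is the number of divisions: log_8(4096) = 4

The recursion tree depth is log_8(4096) = 4. At each level, the problem size is divided by 8, so it takes 4 divisions to reduce to a base case of size 1. The algorithm makes 5 recursive calls at each level.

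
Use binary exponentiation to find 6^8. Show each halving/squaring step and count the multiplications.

Computing 6^8 by squaring (build up from 6^1; each line after the first costs one multiplication):

6^1 = 6
6^2 = (6^1)^2 = 6^2 = 36
6^4 = (6^2)^2 = 36^2 = 1296
6^8 = (6^4)^2 = 1296^2 = 1679616

Result: 1679616
Multiplications needed: 3 (3 lines after 6^1)

6^8 = 1679616. Using exponentiation by squaring, this requires 3 multiplications. The key idea: if the exponent is even, square the half-power; if odd, multiply by the base once.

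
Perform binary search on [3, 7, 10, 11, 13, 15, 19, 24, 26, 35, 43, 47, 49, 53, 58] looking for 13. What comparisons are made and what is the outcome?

Binary search for 13 in [3, 7, 10, 11, 13, 15, 19, 24, 26, 35, 43, 47, 49, 53, 58]:

lo=0, hi=14, mid=7, arr[mid]=24 -> 24 > 13, search left half
lo=0, hi=6, mid=3, arr[mid]=11 -> 11 < 13, search right half
lo=4, hi=6, mid=5, arr[mid]=15 -> 15 > 13, search left half
lo=4, hi=4, mid=4, arr[mid]=13 -> Found target at index 4!

Binary search finds 13 at index 4 after 4 comparisons. The search repeatedly halves the search space by comparing with the middle element.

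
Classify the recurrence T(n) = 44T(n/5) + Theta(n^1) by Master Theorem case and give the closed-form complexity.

Master Theorem for T(n) = 44T(n/5) + O(n^1):

a = 44, b = 5, c = 1
log_b(a) = log_5(44) = 2.3512

Case 1: c = 1 < log_5(44) = 2.3512
T(n) = O(n^(log_5 44))

For T(n) = 44T(n/5) + O(n^1): log_5(44) = 2.3512. This is Case 1 of the Master Theorem (c < log_b(a), work dominated by leaves), giving O(n^(log_5 44)).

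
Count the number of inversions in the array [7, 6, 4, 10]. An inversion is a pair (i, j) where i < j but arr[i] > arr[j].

Finding inversions in [7, 6, 4, 10]:

(0, 1): arr[0]=7 > arr[1]=6
(0, 2): arr[0]=7 > arr[2]=4
(1, 2): arr[1]=6 > arr[2]=4

Total inversions: 3

The array has 3 inversion(s): (0,1), (0,2), (1,2). Each pair (i,j) satisfies i < j and arr[i] > arr[j].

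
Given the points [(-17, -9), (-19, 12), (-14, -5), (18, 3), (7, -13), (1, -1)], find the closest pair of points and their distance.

Computing all pairwise distances among 6 points:

d((-17, -9), (-19, 12)) = 21.095
d((-17, -9), (-14, -5)) = 5.0 <-- minimum
d((-17, -9), (18, 3)) = 37.0
d((-17, -9), (7, -13)) = 24.3311
d((-17, -9), (1, -1)) = 19.6977
d((-19, 12), (-14, -5)) = 17.72
d((-19, 12), (18, 3)) = 38.0789
d((-19, 12), (7, -13)) = 36.0694
d((-19, 12), (1, -1)) = 23.8537
d((-14, -5), (18, 3)) = 32.9848
d((-14, -5), (7, -13)) = 22.4722
d((-14, -5), (1, -1)) = 15.5242
d((18, 3), (7, -13)) = 19.4165
d((18, 3), (1, -1)) = 17.4642
d((7, -13), (1, -1)) = 13.4164

Closest pair: (-17, -9) and (-14, -5) with distance 5.0

The closest pair is (-17, -9) and (-14, -5) with Euclidean distance 5.0. For 6 points, brute-force pairwise comparison is shown above. For large n, the divide-and-conquer algorithm (sort by x, recurse on halves, check the dividing strip) achieves O(n log n).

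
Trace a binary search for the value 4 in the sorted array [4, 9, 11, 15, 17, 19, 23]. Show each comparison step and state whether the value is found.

Binary search for 4 in [4, 9, 11, 15, 17, 19, 23]:

lo=0, hi=6, mid=3, arr[mid]=15 -> 15 > 4, search left half
lo=0, hi=2, mid=1, arr[mid]=9 -> 9 > 4, search left half
lo=0, hi=0, mid=0, arr[mid]=4 -> Found target at index 0!

Binary search finds 4 at index 0 after 3 comparisons. The search repeatedly halves the search space by comparing with the middle element.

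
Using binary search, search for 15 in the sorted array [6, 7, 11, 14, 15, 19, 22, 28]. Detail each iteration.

Binary search for 15 in [6, 7, 11, 14, 15, 19, 22, 28]:

lo=0, hi=7, mid=3, arr[mid]=14 -> 14 < 15, search right half
lo=4, hi=7, mid=5, arr[mid]=19 -> 19 > 15, search left half
lo=4, hi=4, mid=4, arr[mid]=15 -> Found target at index 4!

Binary search finds 15 at index 4 after 3 comparisons. The search repeatedly halves the search space by comparing with the middle element.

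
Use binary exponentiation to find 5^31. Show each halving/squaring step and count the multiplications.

Computing 5^31 by squaring (build up from 5^1; each line after the first costs one multiplication):

5^1 = 5
5^2 = (5^1)^2 = 5^2 = 25
5^3 = 5 * 5^2 = 5 * 25 = 125
5^6 = (5^3)^2 = 125^2 = 15625
5^7 = 5 * 5^6 = 5 * 15625 = 78125
5^14 = (5^7)^2 = 78125^2 = 6103515625
5^15 = 5 * 5^14 = 5 * 6103515625 = 30517578125
5^30 = (5^15)^2 = 30517578125^2 = 931322574615478515625
5^31 = 5 * 5^30 = 5 * 931322574615478515625 = 4656612873077392578125

Result: 4656612873077392578125
Multiplications needed: 8 (8 lines after 5^1)

5^31 = 4656612873077392578125. Using exponentiation by squaring, this requires 8 multiplications. The key idea: if the exponent is even, square the half-power; if odd, multiply by the base once.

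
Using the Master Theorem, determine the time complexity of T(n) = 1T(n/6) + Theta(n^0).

Master Theorem for T(n) = 1T(n/6) + O(n^0):

a = 1, b = 6, c = 0
log_b(a) = log_6(1) = 0.0000

Case 2: c = 0 = log_6(1) = 0.0000
T(n) = O(n^0 log n) = O(log n)

For T(n) = 1T(n/6) + O(n^0): log_6(1) = 0.0000. This is Case 2 of the Master Theorem (c = log_b(a), equal work at all levels), giving O(log n).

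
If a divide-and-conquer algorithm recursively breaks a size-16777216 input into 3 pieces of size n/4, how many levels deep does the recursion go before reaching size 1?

For divide and conquer with division factor 4:

Problem sizes at each level:
Level 0: 16777216
Level 1: 4194304
Level 2: 1048576
Level 3: 262144
Level 4: 65536
Level 5: 16384
Level 6: 4096
Level 7: 1024
Level 8: 256
Level 9: 64
Level 10: 16
Level 11: 4
Level 12: 1

The root is level 0 and the size-1 base case is level 12 (the tree spans levels 0 through 12, i.e. 13 levels counting the root), so the depth is the number of divisions: log_4(16777216) = 12

The recursion tree depth is log_4(16777216) = 12. At each level, the problem size is divided by 4, so it takes 12 divisions to reduce to a base case of size 1. The algorithm makes 3 recursive calls at each level.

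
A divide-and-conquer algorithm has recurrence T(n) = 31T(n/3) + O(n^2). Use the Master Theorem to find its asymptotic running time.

Master Theorem for T(n) = 31T(n/3) + O(n^2):

a = 31, b = 3, c = 2
log_b(a) = log_3(31) = 3.1257

Case 1: c = 2 < log_3(31) = 3.1257
T(n) = O(n^(log_3 31))

For T(n) = 31T(n/3) + O(n^2): log_3(31) = 3.1257. This is Case 1 of the Master Theorem (c < log_b(a), work dominated by leaves), giving O(n^(log_3 31)).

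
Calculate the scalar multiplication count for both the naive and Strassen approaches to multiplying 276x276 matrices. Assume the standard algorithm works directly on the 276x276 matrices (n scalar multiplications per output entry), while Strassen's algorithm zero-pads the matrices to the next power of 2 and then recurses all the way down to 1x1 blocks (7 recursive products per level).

Matrix multiplication for 276x276 matrices:

Strassen's algorithm requires power-of-2 dimensions. Pad 276x276 to 512x512 (next power of 2).

Standard algorithm: 276^3 = 21024576 multiplications
Strassen's algorithm: 7^(log2(512)) = 7^9 = 40353607 multiplications
Difference: 21024576 - 40353607 = -19329031 (Strassen uses MORE here due to padding overhead — for small or just-over-power-of-2 n, padding can outweigh the per-level savings)

Standard: 21024576 multiplications (276^3). Strassen: 40353607 multiplications (7^9, after padding to 512x512). Strassen reduces 8 recursive multiplications to 7 at each level.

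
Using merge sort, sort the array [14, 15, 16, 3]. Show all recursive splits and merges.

Merge sort trace:

Split: [14, 15, 16, 3] -> [14, 15] and [16, 3]
  Split: [14, 15] -> [14] and [15]
  Merge: [14] + [15] -> [14, 15]
  Split: [16, 3] -> [16] and [3]
  Merge: [16] + [3] -> [3, 16]
Merge: [14, 15] + [3, 16] -> [3, 14, 15, 16]

Final sorted array: [3, 14, 15, 16]

The merge sort proceeds by recursively splitting the array and merging sorted halves.
After all merges, the sorted array is [3, 14, 15, 16].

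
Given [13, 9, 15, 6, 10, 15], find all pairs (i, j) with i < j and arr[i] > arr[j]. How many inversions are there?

Finding inversions in [13, 9, 15, 6, 10, 15]:

(0, 1): arr[0]=13 > arr[1]=9
(0, 3): arr[0]=13 > arr[3]=6
(0, 4): arr[0]=13 > arr[4]=10
(1, 3): arr[1]=9 > arr[3]=6
(2, 3): arr[2]=15 > arr[3]=6
(2, 4): arr[2]=15 > arr[4]=10

Total inversions: 6

The array has 6 inversion(s): (0,1), (0,3), (0,4), (1,3), (2,3), (2,4). Each pair (i,j) satisfies i < j and arr[i] > arr[j].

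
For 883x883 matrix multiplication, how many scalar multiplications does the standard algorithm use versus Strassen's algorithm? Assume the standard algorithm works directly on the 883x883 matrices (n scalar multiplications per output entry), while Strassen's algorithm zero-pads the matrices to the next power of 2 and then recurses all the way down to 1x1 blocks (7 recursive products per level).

Matrix multiplication for 883x883 matrices:

Strassen's algorithm requires power-of-2 dimensions. Pad 883x883 to 1024x1024 (next power of 2).

Standard algorithm: 883^3 = 688465387 multiplications
Strassen's algorithm: 7^(log2(1024)) = 7^10 = 282475249 multiplications
Savings: 688465387 - 282475249 = 405990138 multiplications

Standard: 688465387 multiplications (883^3). Strassen: 282475249 multiplications (7^10, after padding to 1024x1024). Strassen reduces 8 recursive multiplications to 7 at each level.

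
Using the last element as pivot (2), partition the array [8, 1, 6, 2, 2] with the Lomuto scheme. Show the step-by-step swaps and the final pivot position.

Lomuto partition with pivot = 2:

Initial array: [8, 1, 6, 2, 2]

arr[0]=8 > 2: no swap
arr[1]=1 <= 2: swap with position 0, array becomes [1, 8, 6, 2, 2]
arr[2]=6 > 2: no swap
arr[3]=2 <= 2: swap with position 1, array becomes [1, 2, 6, 8, 2]

Place pivot at position 2: [1, 2, 2, 8, 6]
Pivot position: 2

After partitioning with pivot 2, the array becomes [1, 2, 2, 8, 6]. The pivot is placed at index 2. All elements to the left of the pivot are <= 2, and all elements to the right are > 2.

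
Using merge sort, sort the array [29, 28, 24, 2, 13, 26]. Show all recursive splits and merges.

Merge sort trace:

Split: [29, 28, 24, 2, 13, 26] -> [29, 28, 24] and [2, 13, 26]
  Split: [29, 28, 24] -> [29] and [28, 24]
    Split: [28, 24] -> [28] and [24]
    Merge: [28] + [24] -> [24, 28]
  Merge: [29] + [24, 28] -> [24, 28, 29]
  Split: [2, 13, 26] -> [2] and [13, 26]
    Split: [13, 26] -> [13] and [26]
    Merge: [13] + [26] -> [13, 26]
  Merge: [2] + [13, 26] -> [2, 13, 26]
Merge: [24, 28, 29] + [2, 13, 26] -> [2, 13, 24, 26, 28, 29]

Final sorted array: [2, 13, 24, 26, 28, 29]

The merge sort proceeds by recursively splitting the array and merging sorted halves.
After all merges, the sorted array is [2, 13, 24, 26, 28, 29].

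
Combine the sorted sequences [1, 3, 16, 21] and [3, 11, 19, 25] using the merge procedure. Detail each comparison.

Merging process:

Compare 1 vs 3: take 1 from left. Merged: [1]
Compare 3 vs 3: take 3 from left. Merged: [1, 3]
Compare 16 vs 3: take 3 from right. Merged: [1, 3, 3]
Compare 16 vs 11: take 11 from right. Merged: [1, 3, 3, 11]
Compare 16 vs 19: take 16 from left. Merged: [1, 3, 3, 11, 16]
Compare 21 vs 19: take 19 from right. Merged: [1, 3, 3, 11, 16, 19]
Compare 21 vs 25: take 21 from left. Merged: [1, 3, 3, 11, 16, 19, 21]
Append remaining from right: [25]. Merged: [1, 3, 3, 11, 16, 19, 21, 25]

Final merged array: [1, 3, 3, 11, 16, 19, 21, 25]
Total comparisons: 7

The merged array is [1, 3, 3, 11, 16, 19, 21, 25], requiring 7 comparisons. The merge step runs in O(n) time where n is the total number of elements.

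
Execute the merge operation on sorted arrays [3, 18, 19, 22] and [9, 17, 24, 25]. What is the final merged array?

Merging process:

Compare 3 vs 9: take 3 from left. Merged: [3]
Compare 18 vs 9: take 9 from right. Merged: [3, 9]
Compare 18 vs 17: take 17 from right. Merged: [3, 9, 17]
Compare 18 vs 24: take 18 from left. Merged: [3, 9, 17, 18]
Compare 19 vs 24: take 19 from left. Merged: [3, 9, 17, 18, 19]
Compare 22 vs 24: take 22 from left. Merged: [3, 9, 17, 18, 19, 22]
Append remaining from right: [24, 25]. Merged: [3, 9, 17, 18, 19, 22, 24, 25]

Final merged array: [3, 9, 17, 18, 19, 22, 24, 25]
Total comparisons: 6

The merged array is [3, 9, 17, 18, 19, 22, 24, 25], requiring 6 comparisons. The merge step runs in O(n) time where n is the total number of elements.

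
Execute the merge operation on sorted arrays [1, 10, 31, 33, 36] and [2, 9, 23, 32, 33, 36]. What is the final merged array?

Merging process:

Compare 1 vs 2: take 1 from left. Merged: [1]
Compare 10 vs 2: take 2 from right. Merged: [1, 2]
Compare 10 vs 9: take 9 from right. Merged: [1, 2, 9]
Compare 10 vs 23: take 10 from left. Merged: [1, 2, 9, 10]
Compare 31 vs 23: take 23 from right. Merged: [1, 2, 9, 10, 23]
Compare 31 vs 32: take 31 from left. Merged: [1, 2, 9, 10, 23, 31]
Compare 33 vs 32: take 32 from right. Merged: [1, 2, 9, 10, 23, 31, 32]
Compare 33 vs 33: take 33 from left. Merged: [1, 2, 9, 10, 23, 31, 32, 33]
Compare 36 vs 33: take 33 from right. Merged: [1, 2, 9, 10, 23, 31, 32, 33, 33]
Compare 36 vs 36: take 36 from left. Merged: [1, 2, 9, 10, 23, 31, 32, 33, 33, 36]
Append remaining from right: [36]. Merged: [1, 2, 9, 10, 23, 31, 32, 33, 33, 36, 36]

Final merged array: [1, 2, 9, 10, 23, 31, 32, 33, 33, 36, 36]
Total comparisons: 10

The merged array is [1, 2, 9, 10, 23, 31, 32, 33, 33, 36, 36], requiring 10 comparisons. The merge step runs in O(n) time where n is the total number of elements.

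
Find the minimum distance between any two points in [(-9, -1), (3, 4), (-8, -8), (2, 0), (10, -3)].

Computing all pairwise distances among 5 points:

d((-9, -1), (3, 4)) = 13.0
d((-9, -1), (-8, -8)) = 7.0711
d((-9, -1), (2, 0)) = 11.0454
d((-9, -1), (10, -3)) = 19.105
d((3, 4), (-8, -8)) = 16.2788
d((3, 4), (2, 0)) = 4.1231 <-- minimum
d((3, 4), (10, -3)) = 9.8995
d((-8, -8), (2, 0)) = 12.8062
d((-8, -8), (10, -3)) = 18.6815
d((2, 0), (10, -3)) = 8.544

Closest pair: (3, 4) and (2, 0) with distance 4.1231

The closest pair is (3, 4) and (2, 0) with Euclidean distance 4.1231. For 5 points, brute-force pairwise comparison is shown above. For large n, the divide-and-conquer algorithm (sort by x, recurse on halves, check the dividing strip) achieves O(n log n).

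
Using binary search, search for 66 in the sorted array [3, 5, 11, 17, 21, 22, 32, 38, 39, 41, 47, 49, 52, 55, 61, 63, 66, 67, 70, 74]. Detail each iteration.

Binary search for 66 in [3, 5, 11, 17, 21, 22, 32, 38, 39, 41, 47, 49, 52, 55, 61, 63, 66, 67, 70, 74]:

lo=0, hi=19, mid=9, arr[mid]=41 -> 41 < 66, search right half
lo=10, hi=19, mid=14, arr[mid]=61 -> 61 < 66, search right half
lo=15, hi=19, mid=17, arr[mid]=67 -> 67 > 66, search left half
lo=15, hi=16, mid=15, arr[mid]=63 -> 63 < 66, search right half
lo=16, hi=16, mid=16, arr[mid]=66 -> Found target at index 16!

Binary search finds 66 at index 16 after 5 comparisons. The search repeatedly halves the search space by comparing with the middle element.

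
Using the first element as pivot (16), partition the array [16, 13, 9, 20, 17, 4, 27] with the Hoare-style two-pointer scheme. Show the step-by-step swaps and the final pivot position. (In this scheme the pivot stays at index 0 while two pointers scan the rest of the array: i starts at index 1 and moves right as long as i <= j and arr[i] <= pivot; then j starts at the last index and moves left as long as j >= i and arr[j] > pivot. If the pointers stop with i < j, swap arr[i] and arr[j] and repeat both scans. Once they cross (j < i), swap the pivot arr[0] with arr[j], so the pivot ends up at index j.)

Hoare-style two-pointer partition with pivot = 16:

Initial array: [16, 13, 9, 20, 17, 4, 27]

Pointers start at i = 1, j = 6.
i stops at index 3 (arr[3]=20 > 16), j stops at index 5 (arr[5]=4 <= 16): swap arr[3] and arr[5], array becomes [16, 13, 9, 4, 17, 20, 27]
i ends at 4, j ends at 3: the pointers have crossed (j < i), so scanning stops.

Swap pivot arr[0] with arr[3] to place pivot at position 3: [4, 13, 9, 16, 17, 20, 27]
Pivot position: 3

After partitioning with pivot 16, the array becomes [4, 13, 9, 16, 17, 20, 27]. The pivot is placed at index 3. All elements to the left of the pivot are <= 16, and all elements to the right are > 16.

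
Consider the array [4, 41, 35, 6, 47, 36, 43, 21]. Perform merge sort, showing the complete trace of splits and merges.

Merge sort trace:

Split: [4, 41, 35, 6, 47, 36, 43, 21] -> [4, 41, 35, 6] and [47, 36, 43, 21]
  Split: [4, 41, 35, 6] -> [4, 41] and [35, 6]
    Split: [4, 41] -> [4] and [41]
    Merge: [4] + [41] -> [4, 41]
    Split: [35, 6] -> [35] and [6]
    Merge: [35] + [6] -> [6, 35]
  Merge: [4, 41] + [6, 35] -> [4, 6, 35, 41]
  Split: [47, 36, 43, 21] -> [47, 36] and [43, 21]
    Split: [47, 36] -> [47] and [36]
    Merge: [47] + [36] -> [36, 47]
    Split: [43, 21] -> [43] and [21]
    Merge: [43] + [21] -> [21, 43]
  Merge: [36, 47] + [21, 43] -> [21, 36, 43, 47]
Merge: [4, 6, 35, 41] + [21, 36, 43, 47] -> [4, 6, 21, 35, 36, 41, 43, 47]

Final sorted array: [4, 6, 21, 35, 36, 41, 43, 47]

The merge sort proceeds by recursively splitting the array and merging sorted halves.
After all merges, the sorted array is [4, 6, 21, 35, 36, 41, 43, 47].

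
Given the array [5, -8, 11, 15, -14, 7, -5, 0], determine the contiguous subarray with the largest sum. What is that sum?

Using Kadane's algorithm on [5, -8, 11, 15, -14, 7, -5, 0]:

Scanning through the array:
Position 1 (value -8): max_ending_here = -3, max_so_far = 5
Position 2 (value 11): max_ending_here = 11, max_so_far = 11
Position 3 (value 15): max_ending_here = 26, max_so_far = 26
Position 4 (value -14): max_ending_here = 12, max_so_far = 26
Position 5 (value 7): max_ending_here = 19, max_so_far = 26
Position 6 (value -5): max_ending_here = 14, max_so_far = 26
Position 7 (value 0): max_ending_here = 14, max_so_far = 26

Maximum subarray: [11, 15]
Maximum sum: 26

The maximum subarray is [11, 15] with sum 26. This subarray runs from index 2 to index 3.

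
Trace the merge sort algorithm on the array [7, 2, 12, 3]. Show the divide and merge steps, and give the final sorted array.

Merge sort trace:

Split: [7, 2, 12, 3] -> [7, 2] and [12, 3]
  Split: [7, 2] -> [7] and [2]
  Merge: [7] + [2] -> [2, 7]
  Split: [12, 3] -> [12] and [3]
  Merge: [12] + [3] -> [3, 12]
Merge: [2, 7] + [3, 12] -> [2, 3, 7, 12]

Final sorted array: [2, 3, 7, 12]

The merge sort proceeds by recursively splitting the array and merging sorted halves.
After all merges, the sorted array is [2, 3, 7, 12].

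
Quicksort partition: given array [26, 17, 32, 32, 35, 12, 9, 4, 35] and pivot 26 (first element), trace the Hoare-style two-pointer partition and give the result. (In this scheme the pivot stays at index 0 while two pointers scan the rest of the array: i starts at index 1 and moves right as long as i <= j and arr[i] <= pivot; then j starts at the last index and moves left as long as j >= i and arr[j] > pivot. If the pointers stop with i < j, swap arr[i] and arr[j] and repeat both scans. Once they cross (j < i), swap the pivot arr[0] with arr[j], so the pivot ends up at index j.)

Hoare-style two-pointer partition with pivot = 26:

Initial array: [26, 17, 32, 32, 35, 12, 9, 4, 35]

Pointers start at i = 1, j = 8.
i stops at index 2 (arr[2]=32 > 26), j stops at index 7 (arr[7]=4 <= 26): swap arr[2] and arr[7], array becomes [26, 17, 4, 32, 35, 12, 9, 32, 35]
i stops at index 3 (arr[3]=32 > 26), j stops at index 6 (arr[6]=9 <= 26): swap arr[3] and arr[6], array becomes [26, 17, 4, 9, 35, 12, 32, 32, 35]
i stops at index 4 (arr[4]=35 > 26), j stops at index 5 (arr[5]=12 <= 26): swap arr[4] and arr[5], array becomes [26, 17, 4, 9, 12, 35, 32, 32, 35]
i ends at 5, j ends at 4: the pointers have crossed (j < i), so scanning stops.

Swap pivot arr[0] with arr[4] to place pivot at position 4: [12, 17, 4, 9, 26, 35, 32, 32, 35]
Pivot position: 4

After partitioning with pivot 26, the array becomes [12, 17, 4, 9, 26, 35, 32, 32, 35]. The pivot is placed at index 4. All elements to the left of the pivot are <= 26, and all elements to the right are > 26.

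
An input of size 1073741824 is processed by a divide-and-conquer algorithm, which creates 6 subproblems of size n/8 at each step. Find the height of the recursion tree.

For divide and conquer with division factor 8:

Problem sizes at each level:
Level 0: 1073741824
Level 1: 134217728
Level 2: 16777216
Level 3: 2097152
Level 4: 262144
Level 5: 32768
Level 6: 4096
Level 7: 512
Level 8: 64
Level 9: 8
Level 10: 1

The root is level 0 and the size-1 base case is level 10 (the tree spans levels 0 through 10, i.e. 11 levels counting the root), so the depth is the number of divisions: log_8(1073741824) = 10

The recursion tree depth is log_8(1073741824) = 10. At each level, the problem size is divided by 8, so it takes 10 divisions to reduce to a base case of size 1. The algorithm makes 6 recursive calls at each level.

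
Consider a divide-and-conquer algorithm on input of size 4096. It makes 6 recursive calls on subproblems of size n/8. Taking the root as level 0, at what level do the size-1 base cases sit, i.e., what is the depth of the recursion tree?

For divide and conquer with division factor 8:

Problem sizes at each level:
Level 0: 4096
Level 1: 512
Level 2: 64
Level 3: 8
Level 4: 1

The root is level 0 and the size-1 base case is level 4 (the tree spans levels 0 through 4, i.e. 5 levels counting the root), so the depth is the number of divisions: log_8(4096) = 4

The recursion tree depth is log_8(4096) = 4. At each level, the problem size is divided by 8, so it takes 4 divisions to reduce to a base case of size 1. The algorithm makes 6 recursive calls at each level.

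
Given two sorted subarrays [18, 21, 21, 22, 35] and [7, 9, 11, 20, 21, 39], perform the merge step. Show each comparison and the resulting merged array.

Merging process:

Compare 18 vs 7: take 7 from right. Merged: [7]
Compare 18 vs 9: take 9 from right. Merged: [7, 9]
Compare 18 vs 11: take 11 from right. Merged: [7, 9, 11]
Compare 18 vs 20: take 18 from left. Merged: [7, 9, 11, 18]
Compare 21 vs 20: take 20 from right. Merged: [7, 9, 11, 18, 20]
Compare 21 vs 21: take 21 from left. Merged: [7, 9, 11, 18, 20, 21]
Compare 21 vs 21: take 21 from left. Merged: [7, 9, 11, 18, 20, 21, 21]
Compare 22 vs 21: take 21 from right. Merged: [7, 9, 11, 18, 20, 21, 21, 21]
Compare 22 vs 39: take 22 from left. Merged: [7, 9, 11, 18, 20, 21, 21, 21, 22]
Compare 35 vs 39: take 35 from left. Merged: [7, 9, 11, 18, 20, 21, 21, 21, 22, 35]
Append remaining from right: [39]. Merged: [7, 9, 11, 18, 20, 21, 21, 21, 22, 35, 39]

Final merged array: [7, 9, 11, 18, 20, 21, 21, 21, 22, 35, 39]
Total comparisons: 10

The merged array is [7, 9, 11, 18, 20, 21, 21, 21, 22, 35, 39], requiring 10 comparisons. The merge step runs in O(n) time where n is the total number of elements.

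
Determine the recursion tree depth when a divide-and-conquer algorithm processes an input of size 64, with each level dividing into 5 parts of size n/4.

For divide and conquer with division factor 4:

Problem sizes at each level:
Level 0: 64
Level 1: 16
Level 2: 4
Level 3: 1

The root is level 0 and the size-1 base case is level 3 (the tree spans levels 0 through 3, i.e. 4 levels counting the root), so the depth is the number of divisions: log_4(64) = 3

The recursion tree depth is log_4(64) = 3. At each level, the problem size is divided by 4, so it takes 3 divisions to reduce to a base case of size 1. The algorithm makes 5 recursive calls at each level.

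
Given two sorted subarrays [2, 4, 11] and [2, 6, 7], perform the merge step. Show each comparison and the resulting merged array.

Merging process:

Compare 2 vs 2: take 2 from left. Merged: [2]
Compare 4 vs 2: take 2 from right. Merged: [2, 2]
Compare 4 vs 6: take 4 from left. Merged: [2, 2, 4]
Compare 11 vs 6: take 6 from right. Merged: [2, 2, 4, 6]
Compare 11 vs 7: take 7 from right. Merged: [2, 2, 4, 6, 7]
Append remaining from left: [11]. Merged: [2, 2, 4, 6, 7, 11]

Final merged array: [2, 2, 4, 6, 7, 11]
Total comparisons: 5

The merged array is [2, 2, 4, 6, 7, 11], requiring 5 comparisons. The merge step runs in O(n) time where n is the total number of elements.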